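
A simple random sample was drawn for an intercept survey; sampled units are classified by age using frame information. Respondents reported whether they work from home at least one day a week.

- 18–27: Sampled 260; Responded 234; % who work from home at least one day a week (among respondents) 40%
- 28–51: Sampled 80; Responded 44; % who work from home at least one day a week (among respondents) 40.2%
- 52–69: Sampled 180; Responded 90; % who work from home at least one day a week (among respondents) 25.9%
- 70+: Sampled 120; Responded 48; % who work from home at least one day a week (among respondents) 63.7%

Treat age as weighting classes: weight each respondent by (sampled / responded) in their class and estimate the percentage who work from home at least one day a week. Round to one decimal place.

40.5%

Class response rates: 18–27 234/260 = 90%, 28–51 44/80 = 55%, 52–69 90/180 = 50%, 70+ 48/120 = 40%.
Weighting each respondent by the inverse class response rate inflates each class back to its sampled size, so the class weight is n_sampled:
  18–27: 260 × 40 = 10,400
  28–51: 80 × 40.2 = 3216
  52–69: 180 × 25.9 = 4662
  70+: 120 × 63.7 = 7644
Adjusted estimate = 25,922 / 640 = 40.5031 → 40.5%.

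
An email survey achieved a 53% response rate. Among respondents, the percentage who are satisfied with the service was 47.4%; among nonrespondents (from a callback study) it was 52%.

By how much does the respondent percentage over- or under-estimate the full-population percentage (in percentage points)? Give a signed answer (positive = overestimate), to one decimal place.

Nonresponse fraction = 1 − 0.53 = 0.47.
Bias = (nonresponse fraction) × (respondent percentage − nonrespondent percentage)
     = 0.47 × (47.4 − 52) = 0.47 × -4.6 = -2.162.

-2.2 percentage points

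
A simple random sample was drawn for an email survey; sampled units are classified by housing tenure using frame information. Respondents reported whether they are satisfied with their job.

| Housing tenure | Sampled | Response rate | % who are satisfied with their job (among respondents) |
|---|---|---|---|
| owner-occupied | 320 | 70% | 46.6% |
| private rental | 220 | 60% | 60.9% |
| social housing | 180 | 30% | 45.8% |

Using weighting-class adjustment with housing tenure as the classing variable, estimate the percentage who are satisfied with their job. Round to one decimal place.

50.8%

With weight = n_sampled/n_responded per class, the weighted class total is n_sampled:
  owner-occupied: 320 × 46.6 = 14,912
  private rental: 220 × 60.9 = 13,398
  social housing: 180 × 45.8 = 8244
Adjusted estimate = 36,554 / 720 = 50.7694 → 50.8%.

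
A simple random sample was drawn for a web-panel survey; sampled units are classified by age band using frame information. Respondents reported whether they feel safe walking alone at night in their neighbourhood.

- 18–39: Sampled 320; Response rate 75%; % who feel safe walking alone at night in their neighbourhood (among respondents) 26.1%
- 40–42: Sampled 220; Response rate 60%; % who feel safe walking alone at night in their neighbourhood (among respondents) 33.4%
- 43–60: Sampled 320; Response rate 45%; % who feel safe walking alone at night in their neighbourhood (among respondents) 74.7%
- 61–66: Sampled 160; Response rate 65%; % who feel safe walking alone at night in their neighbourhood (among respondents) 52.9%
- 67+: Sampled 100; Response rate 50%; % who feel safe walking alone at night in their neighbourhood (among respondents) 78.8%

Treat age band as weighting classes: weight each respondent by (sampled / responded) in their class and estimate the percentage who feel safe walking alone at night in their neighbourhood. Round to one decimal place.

Each respondent's weight = sampled/responded in their class; summing within a class gives n_sampled, so:
  18–39: 320 × 26.1 = 8352
  40–42: 220 × 33.4 = 7348
  43–60: 320 × 74.7 = 23,904
  61–66: 160 × 52.9 = 8464
  67+: 100 × 78.8 = 7880
Adjusted estimate = 55,948 / 1,120 = 49.9536 → 50.0%.

50.0%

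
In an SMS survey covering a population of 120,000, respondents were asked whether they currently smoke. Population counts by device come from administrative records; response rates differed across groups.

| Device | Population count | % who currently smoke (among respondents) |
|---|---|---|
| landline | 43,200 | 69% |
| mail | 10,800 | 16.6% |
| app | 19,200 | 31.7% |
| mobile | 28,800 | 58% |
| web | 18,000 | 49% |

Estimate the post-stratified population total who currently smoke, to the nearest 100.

Each cell contributes its population count × the respondent rate:
  landline: 43,200 × 69% = 29,808
  mail: 10,800 × 16.6% = 1792.8
  app: 19,200 × 31.7% = 6086.4
  mobile: 28,800 × 58% = 16,704
  web: 18,000 × 49% = 8820
Estimated total = 63211.2 → 63,200.

63,200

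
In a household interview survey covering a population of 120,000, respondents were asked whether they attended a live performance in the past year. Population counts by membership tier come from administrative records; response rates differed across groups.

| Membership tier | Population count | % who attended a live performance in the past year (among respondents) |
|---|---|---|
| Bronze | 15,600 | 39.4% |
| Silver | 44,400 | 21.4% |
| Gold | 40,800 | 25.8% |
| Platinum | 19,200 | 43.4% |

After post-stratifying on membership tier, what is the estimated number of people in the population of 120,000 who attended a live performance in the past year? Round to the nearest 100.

34,500

Each cell contributes its population count × the respondent rate:
  Bronze: 15,600 × 39.4% = 6146.4
  Silver: 44,400 × 21.4% = 9501.6
  Gold: 40,800 × 25.8% = 10526.4
  Platinum: 19,200 × 43.4% = 8332.8
Estimated total = 34507.2 → 34,500.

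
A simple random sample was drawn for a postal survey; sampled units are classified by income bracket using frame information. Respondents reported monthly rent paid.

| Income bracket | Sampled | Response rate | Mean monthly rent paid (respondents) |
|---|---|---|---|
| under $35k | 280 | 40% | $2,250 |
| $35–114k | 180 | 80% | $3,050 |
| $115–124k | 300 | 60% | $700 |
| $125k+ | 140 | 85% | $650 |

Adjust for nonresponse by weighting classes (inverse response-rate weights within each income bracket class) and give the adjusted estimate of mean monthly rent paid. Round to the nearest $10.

$1,640

Inverse-response-rate weighting restores each class to its sampled count, so class totals weight by n_sampled:
  under $35k: 280 × 2250 = 630,000
  $35–114k: 180 × 3050 = 549,000
  $115–124k: 300 × 700 = 210,000
  $125k+: 140 × 650 = 91,000
Adjusted estimate = 1,480,000 / 900 = 1644.44 → $1,640.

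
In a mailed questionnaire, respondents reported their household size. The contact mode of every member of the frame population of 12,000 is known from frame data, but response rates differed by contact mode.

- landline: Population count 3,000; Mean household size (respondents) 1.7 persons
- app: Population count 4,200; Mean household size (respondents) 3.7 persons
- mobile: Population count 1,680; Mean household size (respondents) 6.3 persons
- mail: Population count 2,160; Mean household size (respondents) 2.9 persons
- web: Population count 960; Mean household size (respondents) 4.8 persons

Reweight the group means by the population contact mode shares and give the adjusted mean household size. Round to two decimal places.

3.51

Each cell contributes population-share × respondent value:
  landline: (3,000/12,000) × 1.7 = 0.425
  app: (4,200/12,000) × 3.7 = 1.295
  mobile: (1,680/12,000) × 6.3 = 0.882
  mail: (2,160/12,000) × 2.9 = 0.522
  web: (960/12,000) × 4.8 = 0.384
Post-stratified estimate = 3.508 → 3.51.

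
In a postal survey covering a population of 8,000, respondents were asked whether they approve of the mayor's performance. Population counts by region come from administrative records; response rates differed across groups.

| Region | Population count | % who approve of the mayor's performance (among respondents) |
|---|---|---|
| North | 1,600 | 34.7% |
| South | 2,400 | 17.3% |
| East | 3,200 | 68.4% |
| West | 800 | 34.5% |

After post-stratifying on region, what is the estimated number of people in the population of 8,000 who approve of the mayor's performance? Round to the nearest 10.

3,440

Estimated count per cell = population count × respondent percentage:
  North: 1,600 × 34.7% = 555.2
  South: 2,400 × 17.3% = 415.2
  East: 3,200 × 68.4% = 2188.8
  West: 800 × 34.5% = 276
Estimated total = 3435.2 → 3,440.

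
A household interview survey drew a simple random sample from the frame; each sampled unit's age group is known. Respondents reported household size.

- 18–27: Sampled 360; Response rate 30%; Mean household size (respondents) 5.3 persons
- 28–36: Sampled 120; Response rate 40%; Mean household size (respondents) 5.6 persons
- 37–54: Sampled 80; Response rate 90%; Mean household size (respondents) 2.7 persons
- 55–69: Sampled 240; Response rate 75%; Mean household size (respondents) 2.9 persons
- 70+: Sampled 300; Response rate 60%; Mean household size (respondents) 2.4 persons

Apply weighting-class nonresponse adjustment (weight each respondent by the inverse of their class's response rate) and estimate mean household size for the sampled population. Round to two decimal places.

3.83

Each respondent's weight = sampled/responded in their class; summing within a class gives n_sampled, so:
  18–27: 360 × 5.3 = 1908
  28–36: 120 × 5.6 = 672
  37–54: 80 × 2.7 = 216
  55–69: 240 × 2.9 = 696
  70+: 300 × 2.4 = 720
Adjusted estimate = 4212 / 1,100 = 3.82909 → 3.83.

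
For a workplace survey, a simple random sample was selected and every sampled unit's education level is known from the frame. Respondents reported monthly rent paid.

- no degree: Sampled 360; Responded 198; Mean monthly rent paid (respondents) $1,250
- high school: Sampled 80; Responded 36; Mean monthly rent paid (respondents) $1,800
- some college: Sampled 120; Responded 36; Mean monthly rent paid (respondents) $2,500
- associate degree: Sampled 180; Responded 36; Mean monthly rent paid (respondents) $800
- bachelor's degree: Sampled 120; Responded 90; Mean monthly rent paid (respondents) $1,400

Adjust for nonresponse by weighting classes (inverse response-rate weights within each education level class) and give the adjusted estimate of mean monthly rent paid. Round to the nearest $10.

$1,400

Class response rates: no degree 198/360 = 55%, high school 36/80 = 45%, some college 36/120 = 30%, associate degree 36/180 = 20%, bachelor's degree 90/120 = 75%.
With weight = n_sampled/n_responded per class, the weighted class total is n_sampled:
  no degree: 360 × 1250 = 450,000
  high school: 80 × 1800 = 144,000
  some college: 120 × 2500 = 300,000
  associate degree: 180 × 800 = 144,000
  bachelor's degree: 120 × 1400 = 168,000
Adjusted estimate = 1,206,000 / 860 = 1402.33 → $1,400.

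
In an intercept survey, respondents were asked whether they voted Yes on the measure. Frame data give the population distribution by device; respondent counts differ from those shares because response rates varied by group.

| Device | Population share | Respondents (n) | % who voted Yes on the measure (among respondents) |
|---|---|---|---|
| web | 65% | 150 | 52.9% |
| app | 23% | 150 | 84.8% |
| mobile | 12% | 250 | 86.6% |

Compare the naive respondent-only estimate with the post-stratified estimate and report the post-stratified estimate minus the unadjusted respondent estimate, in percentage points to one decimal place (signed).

Unadjusted (pooled respondent) estimate weights by respondent counts:
  (150/550)×52.9 + (150/550)×84.8 + (250/550)×86.6 = 76.9182%
Post-stratified estimate weights by population shares:
  0.65×52.9 + 0.23×84.8 + 0.12×86.6 = 64.281%
Difference = 64.281 − 76.9182 = -12.6372 pp.

-12.6 percentage points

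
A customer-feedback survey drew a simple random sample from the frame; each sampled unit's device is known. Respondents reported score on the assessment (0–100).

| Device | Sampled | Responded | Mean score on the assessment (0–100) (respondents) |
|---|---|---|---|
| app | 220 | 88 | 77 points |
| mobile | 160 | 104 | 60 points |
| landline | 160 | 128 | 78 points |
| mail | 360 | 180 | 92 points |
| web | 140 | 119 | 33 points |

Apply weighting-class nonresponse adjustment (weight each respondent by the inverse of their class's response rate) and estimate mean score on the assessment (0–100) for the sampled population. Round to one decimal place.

Class response rates: app 88/220 = 40%, mobile 104/160 = 65%, landline 128/160 = 80%, mail 180/360 = 50%, web 119/140 = 85%.
Inverse-response-rate weighting restores each class to its sampled count, so class totals weight by n_sampled:
  app: 220 × 77 = 16,940
  mobile: 160 × 60 = 9600
  landline: 160 × 78 = 12,480
  mail: 360 × 92 = 33,120
  web: 140 × 33 = 4620
Adjusted estimate = 76,760 / 1,040 = 73.8077 → 73.8.

73.8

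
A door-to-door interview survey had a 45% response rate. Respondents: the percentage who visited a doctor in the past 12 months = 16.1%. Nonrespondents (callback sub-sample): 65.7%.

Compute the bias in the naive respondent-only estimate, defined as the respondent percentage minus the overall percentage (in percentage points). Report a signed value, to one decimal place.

Nonresponse fraction = 1 − 0.45 = 0.55.
Bias = (nonresponse fraction) × (respondent percentage − nonrespondent percentage)
     = 0.55 × (16.1 − 65.7) = 0.55 × -49.6 = -27.28.

-27.3 percentage points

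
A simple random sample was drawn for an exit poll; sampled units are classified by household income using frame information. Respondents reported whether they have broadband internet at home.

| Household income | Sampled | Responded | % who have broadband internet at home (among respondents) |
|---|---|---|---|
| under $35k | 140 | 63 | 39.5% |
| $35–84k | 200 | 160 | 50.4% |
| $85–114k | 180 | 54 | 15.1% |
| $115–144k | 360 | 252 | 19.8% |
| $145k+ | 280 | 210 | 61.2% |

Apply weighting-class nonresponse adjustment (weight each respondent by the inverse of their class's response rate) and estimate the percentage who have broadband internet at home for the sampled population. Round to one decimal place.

Response rates by class: under $35k 63/140 = 45%, $35–84k 160/200 = 80%, $85–114k 54/180 = 30%, $115–144k 252/360 = 70%, $145k+ 210/280 = 75%.
Each respondent's weight = sampled/responded in their class; summing within a class gives n_sampled, so:
  under $35k: 140 × 39.5 = 5530
  $35–84k: 200 × 50.4 = 10,080
  $85–114k: 180 × 15.1 = 2718
  $115–144k: 360 × 19.8 = 7128
  $145k+: 280 × 61.2 = 17,136
Adjusted estimate = 42,592 / 1,160 = 36.7172 → 36.7%.

36.7%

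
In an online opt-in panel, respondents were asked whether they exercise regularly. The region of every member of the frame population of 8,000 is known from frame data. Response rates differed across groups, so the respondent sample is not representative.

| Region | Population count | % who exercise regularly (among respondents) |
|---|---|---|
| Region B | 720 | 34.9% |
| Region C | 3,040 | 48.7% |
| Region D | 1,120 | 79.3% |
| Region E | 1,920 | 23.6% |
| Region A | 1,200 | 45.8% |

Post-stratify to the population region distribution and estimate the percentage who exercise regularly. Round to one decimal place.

Post-stratification weights by population share, not respondent share:
  Region B: (720/8,000) × 34.9 = 3.141
  Region C: (3,040/8,000) × 48.7 = 18.506
  Region D: (1,120/8,000) × 79.3 = 11.102
  Region E: (1,920/8,000) × 23.6 = 5.664
  Region A: (1,200/8,000) × 45.8 = 6.87
Post-stratified estimate = 45.283 → 45.3%.

45.3%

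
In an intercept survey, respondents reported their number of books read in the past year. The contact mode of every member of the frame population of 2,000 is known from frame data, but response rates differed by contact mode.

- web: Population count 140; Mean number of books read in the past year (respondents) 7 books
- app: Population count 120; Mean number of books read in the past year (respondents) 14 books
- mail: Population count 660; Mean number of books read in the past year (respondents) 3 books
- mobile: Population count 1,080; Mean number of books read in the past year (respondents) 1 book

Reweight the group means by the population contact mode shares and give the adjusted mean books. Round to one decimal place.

Weight each group's respondent value by its population share:
  web: (140/2,000) × 7 = 0.49
  app: (120/2,000) × 14 = 0.84
  mail: (660/2,000) × 3 = 0.99
  mobile: (1,080/2,000) × 1 = 0.54
Post-stratified estimate = 2.86 → 2.9.

2.9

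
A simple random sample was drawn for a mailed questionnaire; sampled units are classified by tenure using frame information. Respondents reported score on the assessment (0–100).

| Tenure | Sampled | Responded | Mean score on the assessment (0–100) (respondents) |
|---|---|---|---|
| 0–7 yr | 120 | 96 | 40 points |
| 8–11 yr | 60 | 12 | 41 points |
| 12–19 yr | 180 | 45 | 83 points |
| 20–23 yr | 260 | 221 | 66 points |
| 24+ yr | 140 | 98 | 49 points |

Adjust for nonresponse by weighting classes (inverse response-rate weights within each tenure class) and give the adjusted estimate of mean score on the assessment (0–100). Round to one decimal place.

60.8

Class response rates: 0–7 yr 96/120 = 80%, 8–11 yr 12/60 = 20%, 12–19 yr 45/180 = 25%, 20–23 yr 221/260 = 85%, 24+ yr 98/140 = 70%.
With weight = n_sampled/n_responded per class, the weighted class total is n_sampled:
  0–7 yr: 120 × 40 = 4800
  8–11 yr: 60 × 41 = 2460
  12–19 yr: 180 × 83 = 14,940
  20–23 yr: 260 × 66 = 17,160
  24+ yr: 140 × 49 = 6860
Adjusted estimate = 46,220 / 760 = 60.8158 → 60.8.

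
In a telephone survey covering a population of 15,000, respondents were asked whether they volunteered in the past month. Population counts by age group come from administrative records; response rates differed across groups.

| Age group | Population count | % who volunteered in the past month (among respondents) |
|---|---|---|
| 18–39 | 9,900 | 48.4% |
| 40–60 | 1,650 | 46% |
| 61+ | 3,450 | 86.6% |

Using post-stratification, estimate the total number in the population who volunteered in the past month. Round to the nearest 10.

8,540

Apply each group's respondent rate to its population count:
  18–39: 9,900 × 48.4% = 4791.6
  40–60: 1,650 × 46% = 759
  61+: 3,450 × 86.6% = 2987.7
Estimated total = 8538.3 → 8,540.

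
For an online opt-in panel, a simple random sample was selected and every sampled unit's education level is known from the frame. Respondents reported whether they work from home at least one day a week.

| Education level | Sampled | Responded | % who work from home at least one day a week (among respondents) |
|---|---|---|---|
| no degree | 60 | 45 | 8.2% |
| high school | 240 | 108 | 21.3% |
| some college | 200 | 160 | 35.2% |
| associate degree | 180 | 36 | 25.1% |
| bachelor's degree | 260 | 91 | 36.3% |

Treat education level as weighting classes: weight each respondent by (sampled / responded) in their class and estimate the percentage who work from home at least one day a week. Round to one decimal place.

28.3%

Response rates by class: no degree 45/60 = 75%, high school 108/240 = 45%, some college 160/200 = 80%, associate degree 36/180 = 20%, bachelor's degree 91/260 = 35%.
Each respondent's weight = sampled/responded in their class; summing within a class gives n_sampled, so:
  no degree: 60 × 8.2 = 492
  high school: 240 × 21.3 = 5112
  some college: 200 × 35.2 = 7040
  associate degree: 180 × 25.1 = 4518
  bachelor's degree: 260 × 36.3 = 9438
Adjusted estimate = 26,600 / 940 = 28.2979 → 28.3%.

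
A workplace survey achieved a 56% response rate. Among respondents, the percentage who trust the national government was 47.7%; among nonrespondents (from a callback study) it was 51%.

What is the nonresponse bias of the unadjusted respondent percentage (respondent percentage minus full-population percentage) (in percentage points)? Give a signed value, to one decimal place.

Nonresponse fraction = 1 − 0.56 = 0.44.
Bias = (nonresponse fraction) × (respondent percentage − nonrespondent percentage)
     = 0.44 × (47.7 − 51) = 0.44 × -3.3 = -1.452.

-1.5 percentage points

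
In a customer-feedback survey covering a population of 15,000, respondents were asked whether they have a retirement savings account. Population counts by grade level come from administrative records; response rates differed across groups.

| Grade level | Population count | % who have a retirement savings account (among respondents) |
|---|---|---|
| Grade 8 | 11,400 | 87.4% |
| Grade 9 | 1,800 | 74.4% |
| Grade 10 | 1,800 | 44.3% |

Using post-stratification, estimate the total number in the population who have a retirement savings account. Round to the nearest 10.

Estimated count per cell = population count × respondent percentage:
  Grade 8: 11,400 × 87.4% = 9963.6
  Grade 9: 1,800 × 74.4% = 1339.2
  Grade 10: 1,800 × 44.3% = 797.4
Estimated total = 12100.2 → 12,100.

12,100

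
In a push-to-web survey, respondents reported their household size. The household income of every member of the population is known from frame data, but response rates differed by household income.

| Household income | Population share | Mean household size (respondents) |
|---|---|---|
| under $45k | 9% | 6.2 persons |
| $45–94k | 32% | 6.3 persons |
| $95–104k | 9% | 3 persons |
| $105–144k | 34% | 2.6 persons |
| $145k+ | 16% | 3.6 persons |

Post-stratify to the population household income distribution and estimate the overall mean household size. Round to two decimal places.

4.30

Weight each group's respondent value by its population share:
  under $45k: 0.09 × 6.2 = 0.558
  $45–94k: 0.32 × 6.3 = 2.016
  $95–104k: 0.09 × 3 = 0.27
  $105–144k: 0.34 × 2.6 = 0.884
  $145k+: 0.16 × 3.6 = 0.576
Post-stratified estimate = 4.304 → 4.30.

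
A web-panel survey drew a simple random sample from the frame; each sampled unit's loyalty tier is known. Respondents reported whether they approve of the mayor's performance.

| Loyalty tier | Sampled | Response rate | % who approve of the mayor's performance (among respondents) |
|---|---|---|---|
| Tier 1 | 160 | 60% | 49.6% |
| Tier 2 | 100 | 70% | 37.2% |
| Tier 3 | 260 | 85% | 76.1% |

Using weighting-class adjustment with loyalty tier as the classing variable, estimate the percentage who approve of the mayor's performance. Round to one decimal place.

Weighting each respondent by the inverse class response rate inflates each class back to its sampled size, so the class weight is n_sampled:
  Tier 1: 160 × 49.6 = 7936
  Tier 2: 100 × 37.2 = 3720
  Tier 3: 260 × 76.1 = 19,786
Adjusted estimate = 31,442 / 520 = 60.4654 → 60.5%.

60.5%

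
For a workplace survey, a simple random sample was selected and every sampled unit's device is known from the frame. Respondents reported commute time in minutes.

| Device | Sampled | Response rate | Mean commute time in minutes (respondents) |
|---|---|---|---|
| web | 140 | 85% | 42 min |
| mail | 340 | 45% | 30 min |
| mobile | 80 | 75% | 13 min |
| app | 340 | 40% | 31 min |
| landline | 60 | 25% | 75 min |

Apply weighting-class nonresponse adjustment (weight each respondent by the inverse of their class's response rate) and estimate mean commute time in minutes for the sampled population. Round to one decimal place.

33.5

Inverse-response-rate weighting restores each class to its sampled count, so class totals weight by n_sampled:
  web: 140 × 42 = 5880
  mail: 340 × 30 = 10,200
  mobile: 80 × 13 = 1040
  app: 340 × 31 = 10,540
  landline: 60 × 75 = 4500
Adjusted estimate = 32,160 / 960 = 33.5 → 33.5.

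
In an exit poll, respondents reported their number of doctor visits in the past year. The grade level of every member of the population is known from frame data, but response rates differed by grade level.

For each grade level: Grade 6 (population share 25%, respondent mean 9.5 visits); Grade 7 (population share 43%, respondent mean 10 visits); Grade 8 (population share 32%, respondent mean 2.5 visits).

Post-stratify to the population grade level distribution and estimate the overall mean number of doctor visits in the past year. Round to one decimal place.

Weight each group's respondent value by its population share:
  Grade 6: 0.25 × 9.5 = 2.375
  Grade 7: 0.43 × 10 = 4.3
  Grade 8: 0.32 × 2.5 = 0.8
Post-stratified estimate = 7.475 → 7.5.

7.5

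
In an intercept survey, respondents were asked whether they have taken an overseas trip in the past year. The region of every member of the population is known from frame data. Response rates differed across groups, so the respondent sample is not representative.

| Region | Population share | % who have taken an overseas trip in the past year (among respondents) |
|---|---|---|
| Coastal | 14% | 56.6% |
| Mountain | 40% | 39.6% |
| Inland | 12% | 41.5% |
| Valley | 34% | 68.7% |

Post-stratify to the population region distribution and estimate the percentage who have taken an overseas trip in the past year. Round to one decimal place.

Each cell contributes population-share × respondent value:
  Coastal: 0.14 × 56.6 = 7.924
  Mountain: 0.4 × 39.6 = 15.84
  Inland: 0.12 × 41.5 = 4.98
  Valley: 0.34 × 68.7 = 23.358
Post-stratified estimate = 52.102 → 52.1%.

52.1%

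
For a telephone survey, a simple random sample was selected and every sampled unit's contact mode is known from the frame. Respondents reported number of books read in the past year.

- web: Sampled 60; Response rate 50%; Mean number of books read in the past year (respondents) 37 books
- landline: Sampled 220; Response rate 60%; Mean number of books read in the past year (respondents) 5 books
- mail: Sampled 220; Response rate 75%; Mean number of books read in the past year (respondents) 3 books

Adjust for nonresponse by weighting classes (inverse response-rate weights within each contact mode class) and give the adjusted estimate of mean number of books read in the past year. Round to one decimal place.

Each respondent's weight = sampled/responded in their class; summing within a class gives n_sampled, so:
  web: 60 × 37 = 2220
  landline: 220 × 5 = 1100
  mail: 220 × 3 = 660
Adjusted estimate = 3980 / 500 = 7.96 → 8.0.

8.0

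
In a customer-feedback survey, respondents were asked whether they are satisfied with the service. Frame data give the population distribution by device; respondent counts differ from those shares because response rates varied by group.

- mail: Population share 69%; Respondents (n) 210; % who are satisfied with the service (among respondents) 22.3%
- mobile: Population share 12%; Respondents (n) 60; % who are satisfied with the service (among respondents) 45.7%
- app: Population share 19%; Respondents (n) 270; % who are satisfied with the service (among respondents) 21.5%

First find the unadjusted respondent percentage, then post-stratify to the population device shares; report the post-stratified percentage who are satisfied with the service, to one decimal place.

Without adjustment, the pooled respondent share is:
  (210/540)×22.3 + (60/540)×45.7 + (270/540)×21.5 = 24.5%
Post-stratified estimate weights by population shares:
  0.69×22.3 + 0.12×45.7 + 0.19×21.5 = 24.956%

25.0%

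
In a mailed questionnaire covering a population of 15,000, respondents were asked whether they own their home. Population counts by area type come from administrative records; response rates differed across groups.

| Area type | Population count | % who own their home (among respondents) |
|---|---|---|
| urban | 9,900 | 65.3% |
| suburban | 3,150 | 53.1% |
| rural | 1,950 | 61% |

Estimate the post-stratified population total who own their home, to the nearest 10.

Estimated count per cell = population count × respondent percentage:
  urban: 9,900 × 65.3% = 6464.7
  suburban: 3,150 × 53.1% = 1672.65
  rural: 1,950 × 61% = 1189.5
Estimated total = 9326.85 → 9,330.

9,330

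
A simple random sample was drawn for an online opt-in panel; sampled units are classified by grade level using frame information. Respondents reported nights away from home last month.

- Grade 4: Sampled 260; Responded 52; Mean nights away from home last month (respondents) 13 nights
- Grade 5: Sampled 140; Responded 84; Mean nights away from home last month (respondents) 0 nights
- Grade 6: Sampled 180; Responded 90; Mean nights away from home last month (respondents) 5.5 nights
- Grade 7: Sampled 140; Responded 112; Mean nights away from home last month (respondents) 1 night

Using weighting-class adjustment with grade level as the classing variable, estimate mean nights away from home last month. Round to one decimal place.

6.3

Response rates by class: Grade 4 52/260 = 20%, Grade 5 84/140 = 60%, Grade 6 90/180 = 50%, Grade 7 112/140 = 80%.
Inverse-response-rate weighting restores each class to its sampled count, so class totals weight by n_sampled:
  Grade 4: 260 × 13 = 3380
  Grade 5: 140 × 0 = 0
  Grade 6: 180 × 5.5 = 990
  Grade 7: 140 × 1 = 140
Adjusted estimate = 4510 / 720 = 6.26389 → 6.3.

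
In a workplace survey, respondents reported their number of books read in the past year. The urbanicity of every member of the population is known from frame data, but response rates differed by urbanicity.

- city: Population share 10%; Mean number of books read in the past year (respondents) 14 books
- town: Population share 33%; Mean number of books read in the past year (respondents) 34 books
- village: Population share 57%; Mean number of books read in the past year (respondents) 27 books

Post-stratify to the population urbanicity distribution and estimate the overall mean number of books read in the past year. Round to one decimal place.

28.0

Each cell contributes population-share × respondent value:
  city: 0.1 × 14 = 1.4
  town: 0.33 × 34 = 11.22
  village: 0.57 × 27 = 15.39
Post-stratified estimate = 28.01 → 28.0.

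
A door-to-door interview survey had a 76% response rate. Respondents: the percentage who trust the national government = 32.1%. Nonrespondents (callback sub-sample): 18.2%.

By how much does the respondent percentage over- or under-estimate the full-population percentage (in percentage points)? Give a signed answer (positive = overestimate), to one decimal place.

+3.3 percentage points

Nonresponse fraction = 1 − 0.76 = 0.24.
Bias = (nonresponse fraction) × (respondent percentage − nonrespondent percentage)
     = 0.24 × (32.1 − 18.2) = 0.24 × 13.9 = 3.336.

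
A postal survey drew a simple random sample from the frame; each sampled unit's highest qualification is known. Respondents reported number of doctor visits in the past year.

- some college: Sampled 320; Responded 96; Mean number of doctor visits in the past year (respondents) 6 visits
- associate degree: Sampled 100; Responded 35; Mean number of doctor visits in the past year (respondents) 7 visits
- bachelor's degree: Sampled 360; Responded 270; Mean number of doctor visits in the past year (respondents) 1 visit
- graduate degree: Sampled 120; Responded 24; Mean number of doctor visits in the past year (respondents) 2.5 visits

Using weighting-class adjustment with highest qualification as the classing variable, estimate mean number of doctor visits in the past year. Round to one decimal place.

3.6

Response rates by class: some college 96/320 = 30%, associate degree 35/100 = 35%, bachelor's degree 270/360 = 75%, graduate degree 24/120 = 20%.
Each respondent's weight = sampled/responded in their class; summing within a class gives n_sampled, so:
  some college: 320 × 6 = 1920
  associate degree: 100 × 7 = 700
  bachelor's degree: 360 × 1 = 360
  graduate degree: 120 × 2.5 = 300
Adjusted estimate = 3280 / 900 = 3.64444 → 3.6.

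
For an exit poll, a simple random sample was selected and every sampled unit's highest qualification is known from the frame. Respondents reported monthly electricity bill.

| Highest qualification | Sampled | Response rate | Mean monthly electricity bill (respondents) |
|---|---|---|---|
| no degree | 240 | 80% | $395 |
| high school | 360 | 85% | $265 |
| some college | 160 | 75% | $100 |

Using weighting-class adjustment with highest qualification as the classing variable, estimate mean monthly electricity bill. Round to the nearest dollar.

$271

Inverse-response-rate weighting restores each class to its sampled count, so class totals weight by n_sampled:
  no degree: 240 × 395 = 94,800
  high school: 360 × 265 = 95,400
  some college: 160 × 100 = 16,000
Adjusted estimate = 206,200 / 760 = 271.316 → $271.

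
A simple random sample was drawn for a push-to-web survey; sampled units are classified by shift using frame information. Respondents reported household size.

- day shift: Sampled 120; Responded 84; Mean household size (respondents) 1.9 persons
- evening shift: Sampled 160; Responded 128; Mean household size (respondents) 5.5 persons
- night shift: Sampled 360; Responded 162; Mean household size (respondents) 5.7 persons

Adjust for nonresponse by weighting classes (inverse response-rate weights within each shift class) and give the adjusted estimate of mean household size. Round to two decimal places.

Response rates by class: day shift 84/120 = 70%, evening shift 128/160 = 80%, night shift 162/360 = 45%.
With weight = n_sampled/n_responded per class, the weighted class total is n_sampled:
  day shift: 120 × 1.9 = 228
  evening shift: 160 × 5.5 = 880
  night shift: 360 × 5.7 = 2052
Adjusted estimate = 3160 / 640 = 4.9375 → 4.94.

4.94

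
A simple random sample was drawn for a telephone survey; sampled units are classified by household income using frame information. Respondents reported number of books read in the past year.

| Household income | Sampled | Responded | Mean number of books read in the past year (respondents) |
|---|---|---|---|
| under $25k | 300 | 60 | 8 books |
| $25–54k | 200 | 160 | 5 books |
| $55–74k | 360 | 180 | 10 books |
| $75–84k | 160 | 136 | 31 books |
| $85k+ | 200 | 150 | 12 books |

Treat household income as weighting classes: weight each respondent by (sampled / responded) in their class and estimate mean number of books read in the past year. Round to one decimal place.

11.8

Response rates by class: under $25k 60/300 = 20%, $25–54k 160/200 = 80%, $55–74k 180/360 = 50%, $75–84k 136/160 = 85%, $85k+ 150/200 = 75%.
Each respondent's weight = sampled/responded in their class; summing within a class gives n_sampled, so:
  under $25k: 300 × 8 = 2400
  $25–54k: 200 × 5 = 1000
  $55–74k: 360 × 10 = 3600
  $75–84k: 160 × 31 = 4960
  $85k+: 200 × 12 = 2400
Adjusted estimate = 14,360 / 1,220 = 11.7705 → 11.8.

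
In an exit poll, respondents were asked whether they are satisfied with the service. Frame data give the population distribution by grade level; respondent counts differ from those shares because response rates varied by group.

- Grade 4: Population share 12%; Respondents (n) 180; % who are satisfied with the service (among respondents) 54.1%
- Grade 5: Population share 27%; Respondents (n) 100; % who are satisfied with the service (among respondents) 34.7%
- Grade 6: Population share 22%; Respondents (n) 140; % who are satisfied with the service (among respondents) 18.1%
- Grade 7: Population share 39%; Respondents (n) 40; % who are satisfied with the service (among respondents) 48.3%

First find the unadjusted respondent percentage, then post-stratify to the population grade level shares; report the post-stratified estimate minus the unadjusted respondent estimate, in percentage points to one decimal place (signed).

+0.3 percentage points

Without adjustment, the pooled respondent share is:
  (180/460)×54.1 + (100/460)×34.7 + (140/460)×18.1 + (40/460)×48.3 = 38.4217%
Reweighting by population grade level shares:
  0.12×54.1 + 0.27×34.7 + 0.22×18.1 + 0.39×48.3 = 38.68%
Difference = 38.68 − 38.4217 = 0.2583 pp.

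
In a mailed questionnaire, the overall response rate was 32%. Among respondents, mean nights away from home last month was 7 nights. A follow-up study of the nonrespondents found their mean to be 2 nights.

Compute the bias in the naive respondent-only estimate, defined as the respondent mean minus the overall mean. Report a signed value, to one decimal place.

Nonresponse fraction = 1 − 0.32 = 0.68.
Bias = (nonresponse fraction) × (respondent mean − nonrespondent mean)
     = 0.68 × (7 − 2) = 0.68 × 5 = 3.4.

+3.4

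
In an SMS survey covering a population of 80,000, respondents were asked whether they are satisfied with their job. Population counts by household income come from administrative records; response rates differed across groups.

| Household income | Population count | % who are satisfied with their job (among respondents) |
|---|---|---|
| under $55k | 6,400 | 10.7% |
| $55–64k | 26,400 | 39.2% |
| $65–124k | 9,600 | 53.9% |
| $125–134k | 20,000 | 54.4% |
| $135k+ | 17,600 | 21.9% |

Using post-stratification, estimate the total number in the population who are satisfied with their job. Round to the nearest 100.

Estimated count per cell = population count × respondent percentage:
  under $55k: 6,400 × 10.7% = 684.8
  $55–64k: 26,400 × 39.2% = 10348.8
  $65–124k: 9,600 × 53.9% = 5174.4
  $125–134k: 20,000 × 54.4% = 10,880
  $135k+: 17,600 × 21.9% = 3854.4
Estimated total = 30942.4 → 30,900.

30,900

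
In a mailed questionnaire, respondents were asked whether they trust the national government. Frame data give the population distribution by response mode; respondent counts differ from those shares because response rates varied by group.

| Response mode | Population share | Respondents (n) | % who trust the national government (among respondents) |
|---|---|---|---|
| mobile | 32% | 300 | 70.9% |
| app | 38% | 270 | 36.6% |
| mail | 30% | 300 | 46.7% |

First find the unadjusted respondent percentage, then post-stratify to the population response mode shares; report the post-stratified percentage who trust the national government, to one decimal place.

50.6%

Unadjusted (pooled respondent) estimate weights by respondent counts:
  (300/870)×70.9 + (270/870)×36.6 + (300/870)×46.7 = 51.9103%
Reweighting by population response mode shares:
  0.32×70.9 + 0.38×36.6 + 0.3×46.7 = 50.606%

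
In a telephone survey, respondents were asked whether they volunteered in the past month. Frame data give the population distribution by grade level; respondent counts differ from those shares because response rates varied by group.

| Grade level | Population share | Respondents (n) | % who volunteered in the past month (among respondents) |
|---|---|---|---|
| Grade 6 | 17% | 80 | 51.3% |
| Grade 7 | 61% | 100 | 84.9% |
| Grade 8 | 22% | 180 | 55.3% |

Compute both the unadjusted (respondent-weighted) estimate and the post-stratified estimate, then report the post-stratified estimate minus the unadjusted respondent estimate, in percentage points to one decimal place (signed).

Without adjustment, the pooled respondent share is:
  (80/360)×51.3 + (100/360)×84.9 + (180/360)×55.3 = 62.6333%
Post-stratified estimate weights by population shares:
  0.17×51.3 + 0.61×84.9 + 0.22×55.3 = 72.676%
Difference = 72.676 − 62.6333 = 10.0427 pp.

+10.0 percentage points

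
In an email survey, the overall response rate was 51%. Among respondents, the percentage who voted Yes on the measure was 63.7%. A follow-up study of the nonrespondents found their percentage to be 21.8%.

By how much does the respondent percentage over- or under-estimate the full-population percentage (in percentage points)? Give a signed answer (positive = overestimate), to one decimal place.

Nonresponse fraction = 1 − 0.51 = 0.49.
Bias = (nonresponse fraction) × (respondent percentage − nonrespondent percentage)
     = 0.49 × (63.7 − 21.8) = 0.49 × 41.9 = 20.531.

+20.5 percentage points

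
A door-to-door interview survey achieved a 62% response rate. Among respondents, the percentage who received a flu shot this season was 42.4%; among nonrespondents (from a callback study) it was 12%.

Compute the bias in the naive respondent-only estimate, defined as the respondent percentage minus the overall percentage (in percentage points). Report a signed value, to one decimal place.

Nonresponse fraction = 1 − 0.62 = 0.38.
Bias = (nonresponse fraction) × (respondent percentage − nonrespondent percentage)
     = 0.38 × (42.4 − 12) = 0.38 × 30.4 = 11.552.

+11.6 percentage points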